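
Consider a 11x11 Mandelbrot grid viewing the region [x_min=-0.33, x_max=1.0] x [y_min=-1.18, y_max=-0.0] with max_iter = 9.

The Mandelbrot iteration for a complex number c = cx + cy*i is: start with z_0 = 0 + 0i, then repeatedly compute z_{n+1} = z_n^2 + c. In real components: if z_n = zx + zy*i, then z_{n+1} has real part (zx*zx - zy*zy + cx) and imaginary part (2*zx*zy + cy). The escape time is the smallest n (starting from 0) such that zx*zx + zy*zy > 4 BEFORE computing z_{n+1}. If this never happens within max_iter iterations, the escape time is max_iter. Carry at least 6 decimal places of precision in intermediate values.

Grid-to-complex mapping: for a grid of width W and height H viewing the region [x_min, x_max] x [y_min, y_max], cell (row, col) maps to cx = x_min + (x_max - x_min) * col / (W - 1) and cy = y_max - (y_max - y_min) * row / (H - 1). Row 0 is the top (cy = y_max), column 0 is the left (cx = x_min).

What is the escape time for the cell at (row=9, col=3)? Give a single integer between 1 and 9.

z_0 = 0 + 0i, c = 0.0690 + -1.0620i
Iter 1: z = 0.0690 + -1.0620i, |z|^2 = 1.1326
Iter 2: z = -1.0541 + -1.2086i, |z|^2 = 2.5717
Iter 3: z = -0.2805 + 1.4858i, |z|^2 = 2.2864
Iter 4: z = -2.0600 + -1.8956i, |z|^2 = 7.8370
Escaped at iteration 4

Answer: 4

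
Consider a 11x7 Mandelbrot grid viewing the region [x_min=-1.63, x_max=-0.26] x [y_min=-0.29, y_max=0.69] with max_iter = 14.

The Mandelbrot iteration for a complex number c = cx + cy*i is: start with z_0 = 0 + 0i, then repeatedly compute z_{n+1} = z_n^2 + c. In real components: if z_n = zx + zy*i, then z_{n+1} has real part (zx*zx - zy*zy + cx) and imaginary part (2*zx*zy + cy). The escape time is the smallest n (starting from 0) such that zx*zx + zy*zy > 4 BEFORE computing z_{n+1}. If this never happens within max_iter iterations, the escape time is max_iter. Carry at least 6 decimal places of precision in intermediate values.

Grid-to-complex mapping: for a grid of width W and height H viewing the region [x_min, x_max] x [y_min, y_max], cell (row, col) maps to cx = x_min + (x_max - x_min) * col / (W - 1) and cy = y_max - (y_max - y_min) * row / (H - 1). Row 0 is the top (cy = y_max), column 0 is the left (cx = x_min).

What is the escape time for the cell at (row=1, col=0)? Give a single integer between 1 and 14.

Answer: 3

Derivation:
z_0 = 0 + 0i, c = -1.6300 + 0.5267i
Iter 1: z = -1.6300 + 0.5267i, |z|^2 = 2.9343
Iter 2: z = 0.7495 + -1.1903i, |z|^2 = 1.9785
Iter 3: z = -2.4850 + -1.2576i, |z|^2 = 7.7565
Escaped at iteration 3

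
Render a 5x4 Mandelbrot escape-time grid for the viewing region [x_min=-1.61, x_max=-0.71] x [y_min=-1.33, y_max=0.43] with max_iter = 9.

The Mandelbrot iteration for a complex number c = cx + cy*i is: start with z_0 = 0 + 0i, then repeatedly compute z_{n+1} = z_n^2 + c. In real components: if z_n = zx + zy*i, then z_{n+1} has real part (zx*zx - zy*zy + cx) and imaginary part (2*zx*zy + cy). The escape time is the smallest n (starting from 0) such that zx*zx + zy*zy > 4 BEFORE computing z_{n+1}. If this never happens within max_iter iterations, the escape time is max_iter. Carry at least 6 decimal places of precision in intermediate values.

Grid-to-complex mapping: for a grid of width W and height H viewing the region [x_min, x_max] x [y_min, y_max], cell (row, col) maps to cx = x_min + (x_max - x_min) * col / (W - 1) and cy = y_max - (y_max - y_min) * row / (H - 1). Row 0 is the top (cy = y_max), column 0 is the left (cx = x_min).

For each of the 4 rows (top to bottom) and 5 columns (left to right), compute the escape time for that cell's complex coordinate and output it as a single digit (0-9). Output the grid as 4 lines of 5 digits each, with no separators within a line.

Answer: 34669
58999
33344
12222

Derivation:
(row=0, col=0): c = -1.6100 + 0.4300i → escape time 3
(row=0, col=1): c = -1.3850 + 0.4300i → escape time 4
(row=0, col=2): c = -1.1600 + 0.4300i → escape time 6
(row=0, col=3): c = -0.9350 + 0.4300i → escape time 6
(row=0, col=4): c = -0.7100 + 0.4300i → escape time 9
(row=1, col=0): c = -1.6100 + -0.1567i → escape time 5
(row=1, col=1): c = -1.3850 + -0.1567i → escape time 8
(row=1, col=2): c = -1.1600 + -0.1567i → escape time 9
(row=1, col=3): c = -0.9350 + -0.1567i → escape time 9
(row=1, col=4): c = -0.7100 + -0.1567i → escape time 9
(row=2, col=0): c = -1.6100 + -0.7433i → escape time 3
(row=2, col=1): c = -1.3850 + -0.7433i → escape time 3
(row=2, col=2): c = -1.1600 + -0.7433i → escape time 3
(row=2, col=3): c = -0.9350 + -0.7433i → escape time 4
(row=2, col=4): c = -0.7100 + -0.7433i → escape time 4
(row=3, col=0): c = -1.6100 + -1.3300i → escape time 1
(row=3, col=1): c = -1.3850 + -1.3300i → escape time 2
(row=3, col=2): c = -1.1600 + -1.3300i → escape time 2
(row=3, col=3): c = -0.9350 + -1.3300i → escape time 2
(row=3, col=4): c = -0.7100 + -1.3300i → escape time 2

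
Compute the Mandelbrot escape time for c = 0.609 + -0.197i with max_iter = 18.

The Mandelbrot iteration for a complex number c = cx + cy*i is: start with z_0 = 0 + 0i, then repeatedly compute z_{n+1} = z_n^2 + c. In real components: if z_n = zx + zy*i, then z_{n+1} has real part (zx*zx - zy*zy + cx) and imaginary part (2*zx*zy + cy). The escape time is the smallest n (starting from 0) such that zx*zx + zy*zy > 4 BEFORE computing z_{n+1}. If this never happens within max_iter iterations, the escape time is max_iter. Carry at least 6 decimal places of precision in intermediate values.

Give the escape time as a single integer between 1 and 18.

z_0 = 0 + 0i, c = 0.6090 + -0.1970i
Iter 1: z = 0.6090 + -0.1970i, |z|^2 = 0.4097
Iter 2: z = 0.9411 + -0.4369i, |z|^2 = 1.0765
Iter 3: z = 1.3037 + -1.0194i, |z|^2 = 2.7388
Iter 4: z = 1.2695 + -2.8550i, |z|^2 = 9.7623
Escaped at iteration 4

Answer: 4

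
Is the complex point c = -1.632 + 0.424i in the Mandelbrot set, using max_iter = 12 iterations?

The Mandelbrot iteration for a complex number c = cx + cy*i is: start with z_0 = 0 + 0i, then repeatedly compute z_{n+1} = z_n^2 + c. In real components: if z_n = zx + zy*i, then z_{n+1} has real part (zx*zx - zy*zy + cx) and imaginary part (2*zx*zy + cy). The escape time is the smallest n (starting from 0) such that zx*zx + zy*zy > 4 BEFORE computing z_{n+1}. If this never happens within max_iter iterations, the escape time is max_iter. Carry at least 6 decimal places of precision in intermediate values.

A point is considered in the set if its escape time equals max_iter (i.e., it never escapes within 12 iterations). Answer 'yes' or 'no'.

Answer: no

Derivation:
z_0 = 0 + 0i, c = -1.6320 + 0.4240i
Iter 1: z = -1.6320 + 0.4240i, |z|^2 = 2.8432
Iter 2: z = 0.8516 + -0.9599i, |z|^2 = 1.6468
Iter 3: z = -1.8282 + -1.2111i, |z|^2 = 4.8089
Escaped at iteration 3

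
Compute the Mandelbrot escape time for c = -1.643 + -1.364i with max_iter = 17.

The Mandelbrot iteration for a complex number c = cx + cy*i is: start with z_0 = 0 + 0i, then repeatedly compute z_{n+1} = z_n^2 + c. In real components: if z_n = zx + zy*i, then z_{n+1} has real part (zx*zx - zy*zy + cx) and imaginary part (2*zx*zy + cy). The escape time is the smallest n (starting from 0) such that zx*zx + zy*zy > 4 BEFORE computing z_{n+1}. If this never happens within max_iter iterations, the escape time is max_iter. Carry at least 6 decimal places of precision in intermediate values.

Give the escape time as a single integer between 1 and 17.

Answer: 1

Derivation:
z_0 = 0 + 0i, c = -1.6430 + -1.3640i
Iter 1: z = -1.6430 + -1.3640i, |z|^2 = 4.5599
Escaped at iteration 1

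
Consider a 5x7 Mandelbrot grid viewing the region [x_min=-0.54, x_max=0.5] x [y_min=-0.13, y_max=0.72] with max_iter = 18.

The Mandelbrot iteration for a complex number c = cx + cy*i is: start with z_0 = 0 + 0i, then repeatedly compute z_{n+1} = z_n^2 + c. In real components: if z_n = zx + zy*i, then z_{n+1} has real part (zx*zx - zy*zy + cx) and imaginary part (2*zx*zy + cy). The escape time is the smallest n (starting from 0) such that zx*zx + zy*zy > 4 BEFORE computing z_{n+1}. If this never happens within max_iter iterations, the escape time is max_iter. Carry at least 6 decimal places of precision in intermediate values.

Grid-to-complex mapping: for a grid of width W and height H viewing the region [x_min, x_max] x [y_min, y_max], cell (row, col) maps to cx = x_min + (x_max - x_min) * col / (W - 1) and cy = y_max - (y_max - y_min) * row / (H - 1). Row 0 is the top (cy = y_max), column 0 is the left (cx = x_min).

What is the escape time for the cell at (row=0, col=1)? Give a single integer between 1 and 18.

Answer: 11

Derivation:
z_0 = 0 + 0i, c = -0.2800 + 0.7200i
Iter 1: z = -0.2800 + 0.7200i, |z|^2 = 0.5968
Iter 2: z = -0.7200 + 0.3168i, |z|^2 = 0.6188
Iter 3: z = 0.1380 + 0.2638i, |z|^2 = 0.0886
Iter 4: z = -0.3305 + 0.7928i, |z|^2 = 0.7378
Iter 5: z = -0.7993 + 0.1959i, |z|^2 = 0.6773
Iter 6: z = 0.3206 + 0.4069i, |z|^2 = 0.2683
Iter 7: z = -0.3428 + 0.9808i, |z|^2 = 1.0796
Iter 8: z = -1.1246 + 0.0476i, |z|^2 = 1.2669
Iter 9: z = 0.9824 + 0.6130i, |z|^2 = 1.3408
Iter 10: z = 0.3092 + 1.9244i, |z|^2 = 3.7990
Iter 11: z = -3.8878 + 1.9101i, |z|^2 = 18.7632
Escaped at iteration 11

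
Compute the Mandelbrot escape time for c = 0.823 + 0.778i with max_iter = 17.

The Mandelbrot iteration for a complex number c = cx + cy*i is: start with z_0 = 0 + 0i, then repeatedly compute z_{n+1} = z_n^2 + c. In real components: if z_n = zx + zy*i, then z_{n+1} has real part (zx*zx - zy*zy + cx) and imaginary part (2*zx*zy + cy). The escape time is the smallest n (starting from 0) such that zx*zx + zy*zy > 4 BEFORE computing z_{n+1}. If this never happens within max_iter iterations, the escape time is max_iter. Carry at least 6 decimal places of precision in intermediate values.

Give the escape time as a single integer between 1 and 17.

z_0 = 0 + 0i, c = 0.8230 + 0.7780i
Iter 1: z = 0.8230 + 0.7780i, |z|^2 = 1.2826
Iter 2: z = 0.8950 + 2.0586i, |z|^2 = 5.0389
Escaped at iteration 2

Answer: 2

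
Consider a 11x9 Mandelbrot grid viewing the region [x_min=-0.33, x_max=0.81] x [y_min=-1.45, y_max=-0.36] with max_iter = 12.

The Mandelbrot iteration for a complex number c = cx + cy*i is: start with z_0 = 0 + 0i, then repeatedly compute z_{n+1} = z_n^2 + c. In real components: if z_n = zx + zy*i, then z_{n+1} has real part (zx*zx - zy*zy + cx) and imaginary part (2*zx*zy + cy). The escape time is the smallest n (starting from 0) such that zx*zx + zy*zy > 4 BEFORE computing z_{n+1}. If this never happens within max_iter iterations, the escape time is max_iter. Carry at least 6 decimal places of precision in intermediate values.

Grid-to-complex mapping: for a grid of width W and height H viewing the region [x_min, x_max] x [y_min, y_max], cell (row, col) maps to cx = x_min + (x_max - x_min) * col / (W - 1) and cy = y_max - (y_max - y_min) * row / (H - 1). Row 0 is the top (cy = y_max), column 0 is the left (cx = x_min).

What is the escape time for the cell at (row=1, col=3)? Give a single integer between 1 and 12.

Answer: 12

Derivation:
z_0 = 0 + 0i, c = 0.0120 + -0.4962i
Iter 1: z = 0.0120 + -0.4962i, |z|^2 = 0.2464
Iter 2: z = -0.2341 + -0.5082i, |z|^2 = 0.3130
Iter 3: z = -0.1914 + -0.2583i, |z|^2 = 0.1034
Iter 4: z = -0.0181 + -0.3974i, |z|^2 = 0.1582
Iter 5: z = -0.1456 + -0.4819i, |z|^2 = 0.2534
Iter 6: z = -0.1990 + -0.3560i, |z|^2 = 0.1663
Iter 7: z = -0.0751 + -0.3546i, |z|^2 = 0.1314
Iter 8: z = -0.1081 + -0.4430i, |z|^2 = 0.2079
Iter 9: z = -0.1726 + -0.4005i, |z|^2 = 0.1902
Iter 10: z = -0.1186 + -0.3580i, |z|^2 = 0.1423
Iter 11: z = -0.1021 + -0.4113i, |z|^2 = 0.1796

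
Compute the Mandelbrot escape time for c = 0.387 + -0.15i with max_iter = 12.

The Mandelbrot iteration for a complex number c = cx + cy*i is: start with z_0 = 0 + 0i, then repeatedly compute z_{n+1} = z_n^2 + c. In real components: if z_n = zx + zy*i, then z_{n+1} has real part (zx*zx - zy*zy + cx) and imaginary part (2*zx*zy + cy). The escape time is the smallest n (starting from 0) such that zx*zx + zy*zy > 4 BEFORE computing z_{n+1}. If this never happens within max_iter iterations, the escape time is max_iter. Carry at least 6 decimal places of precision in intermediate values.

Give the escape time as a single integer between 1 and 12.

Answer: 12

Derivation:
z_0 = 0 + 0i, c = 0.3870 + -0.1500i
Iter 1: z = 0.3870 + -0.1500i, |z|^2 = 0.1723
Iter 2: z = 0.5143 + -0.2661i, |z|^2 = 0.3353
Iter 3: z = 0.5807 + -0.4237i, |z|^2 = 0.5167
Iter 4: z = 0.5447 + -0.6420i, |z|^2 = 0.7089
Iter 5: z = 0.2714 + -0.8494i, |z|^2 = 0.7951
Iter 6: z = -0.2608 + -0.6111i, |z|^2 = 0.4414
Iter 7: z = 0.0816 + 0.1687i, |z|^2 = 0.0351
Iter 8: z = 0.3652 + -0.1225i, |z|^2 = 0.1484
Iter 9: z = 0.5054 + -0.2394i, |z|^2 = 0.3127
Iter 10: z = 0.5851 + -0.3920i, |z|^2 = 0.4960
Iter 11: z = 0.5756 + -0.6087i, |z|^2 = 0.7019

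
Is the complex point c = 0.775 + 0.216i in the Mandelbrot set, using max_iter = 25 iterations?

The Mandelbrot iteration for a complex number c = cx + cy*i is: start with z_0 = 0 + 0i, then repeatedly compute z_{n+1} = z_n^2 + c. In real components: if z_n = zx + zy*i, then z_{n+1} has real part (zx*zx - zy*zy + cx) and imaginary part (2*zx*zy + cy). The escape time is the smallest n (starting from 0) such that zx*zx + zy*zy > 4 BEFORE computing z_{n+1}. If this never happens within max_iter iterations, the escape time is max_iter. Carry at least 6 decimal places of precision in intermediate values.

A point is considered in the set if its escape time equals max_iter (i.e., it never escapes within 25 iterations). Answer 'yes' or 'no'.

z_0 = 0 + 0i, c = 0.7750 + 0.2160i
Iter 1: z = 0.7750 + 0.2160i, |z|^2 = 0.6473
Iter 2: z = 1.3290 + 0.5508i, |z|^2 = 2.0695
Iter 3: z = 2.2378 + 1.6800i, |z|^2 = 7.8300
Escaped at iteration 3

Answer: no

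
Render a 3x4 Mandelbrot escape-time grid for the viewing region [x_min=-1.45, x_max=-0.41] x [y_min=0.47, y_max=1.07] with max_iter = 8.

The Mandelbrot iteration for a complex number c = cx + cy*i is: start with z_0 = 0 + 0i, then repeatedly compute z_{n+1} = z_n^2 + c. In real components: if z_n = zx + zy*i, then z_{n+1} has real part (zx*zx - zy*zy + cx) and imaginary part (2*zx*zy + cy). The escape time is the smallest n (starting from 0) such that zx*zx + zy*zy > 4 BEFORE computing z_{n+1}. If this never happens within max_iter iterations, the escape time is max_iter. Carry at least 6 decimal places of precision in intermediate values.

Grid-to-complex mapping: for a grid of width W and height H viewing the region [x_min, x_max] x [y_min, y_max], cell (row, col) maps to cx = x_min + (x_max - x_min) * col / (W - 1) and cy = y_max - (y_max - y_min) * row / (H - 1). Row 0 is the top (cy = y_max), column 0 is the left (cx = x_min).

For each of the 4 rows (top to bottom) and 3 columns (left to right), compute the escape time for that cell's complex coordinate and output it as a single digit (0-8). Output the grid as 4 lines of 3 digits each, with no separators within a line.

(row=0, col=0): c = -1.4500 + 1.0700i → escape time 2
(row=0, col=1): c = -0.9300 + 1.0700i → escape time 3
(row=0, col=2): c = -0.4100 + 1.0700i → escape time 4
(row=1, col=0): c = -1.4500 + 0.8700i → escape time 3
(row=1, col=1): c = -0.9300 + 0.8700i → escape time 3
(row=1, col=2): c = -0.4100 + 0.8700i → escape time 5
(row=2, col=0): c = -1.4500 + 0.6700i → escape time 3
(row=2, col=1): c = -0.9300 + 0.6700i → escape time 4
(row=2, col=2): c = -0.4100 + 0.6700i → escape time 8
(row=3, col=0): c = -1.4500 + 0.4700i → escape time 3
(row=3, col=1): c = -0.9300 + 0.4700i → escape time 5
(row=3, col=2): c = -0.4100 + 0.4700i → escape time 8

Answer: 234
335
348
358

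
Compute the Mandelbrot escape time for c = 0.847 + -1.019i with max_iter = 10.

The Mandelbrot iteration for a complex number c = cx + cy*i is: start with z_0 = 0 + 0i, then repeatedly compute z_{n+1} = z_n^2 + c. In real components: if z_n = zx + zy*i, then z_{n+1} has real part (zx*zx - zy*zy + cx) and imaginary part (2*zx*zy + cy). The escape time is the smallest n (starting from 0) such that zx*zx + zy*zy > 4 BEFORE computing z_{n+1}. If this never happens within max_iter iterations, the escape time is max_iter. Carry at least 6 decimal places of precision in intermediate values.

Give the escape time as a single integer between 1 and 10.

Answer: 2

Derivation:
z_0 = 0 + 0i, c = 0.8470 + -1.0190i
Iter 1: z = 0.8470 + -1.0190i, |z|^2 = 1.7558
Iter 2: z = 0.5260 + -2.7452i, |z|^2 = 7.8128
Escaped at iteration 2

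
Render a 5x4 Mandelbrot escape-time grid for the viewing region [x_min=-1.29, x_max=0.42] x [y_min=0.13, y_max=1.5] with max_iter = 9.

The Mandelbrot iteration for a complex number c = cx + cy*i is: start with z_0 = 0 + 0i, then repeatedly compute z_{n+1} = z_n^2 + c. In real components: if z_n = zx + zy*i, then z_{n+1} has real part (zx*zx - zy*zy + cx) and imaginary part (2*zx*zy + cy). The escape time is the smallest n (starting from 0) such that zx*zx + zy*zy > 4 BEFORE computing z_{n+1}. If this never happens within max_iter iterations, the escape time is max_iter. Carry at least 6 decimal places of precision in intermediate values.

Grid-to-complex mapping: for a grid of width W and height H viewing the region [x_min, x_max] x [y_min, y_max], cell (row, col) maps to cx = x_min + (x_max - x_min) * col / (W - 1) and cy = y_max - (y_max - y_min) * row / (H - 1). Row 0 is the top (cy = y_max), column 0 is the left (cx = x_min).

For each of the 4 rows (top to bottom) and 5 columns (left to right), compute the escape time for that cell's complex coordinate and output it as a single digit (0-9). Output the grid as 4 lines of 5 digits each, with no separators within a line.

(row=0, col=0): c = -1.2900 + 1.5000i → escape time 2
(row=0, col=1): c = -0.8625 + 1.5000i → escape time 2
(row=0, col=2): c = -0.4350 + 1.5000i → escape time 2
(row=0, col=3): c = -0.0075 + 1.5000i → escape time 2
(row=0, col=4): c = 0.4200 + 1.5000i → escape time 2
(row=1, col=0): c = -1.2900 + 1.0433i → escape time 3
(row=1, col=1): c = -0.8625 + 1.0433i → escape time 3
(row=1, col=2): c = -0.4350 + 1.0433i → escape time 4
(row=1, col=3): c = -0.0075 + 1.0433i → escape time 6
(row=1, col=4): c = 0.4200 + 1.0433i → escape time 3
(row=2, col=0): c = -1.2900 + 0.5867i → escape time 3
(row=2, col=1): c = -0.8625 + 0.5867i → escape time 5
(row=2, col=2): c = -0.4350 + 0.5867i → escape time 9
(row=2, col=3): c = -0.0075 + 0.5867i → escape time 9
(row=2, col=4): c = 0.4200 + 0.5867i → escape time 7
(row=3, col=0): c = -1.2900 + 0.1300i → escape time 9
(row=3, col=1): c = -0.8625 + 0.1300i → escape time 9
(row=3, col=2): c = -0.4350 + 0.1300i → escape time 9
(row=3, col=3): c = -0.0075 + 0.1300i → escape time 9
(row=3, col=4): c = 0.4200 + 0.1300i → escape time 8

Answer: 22222
33463
35997
99998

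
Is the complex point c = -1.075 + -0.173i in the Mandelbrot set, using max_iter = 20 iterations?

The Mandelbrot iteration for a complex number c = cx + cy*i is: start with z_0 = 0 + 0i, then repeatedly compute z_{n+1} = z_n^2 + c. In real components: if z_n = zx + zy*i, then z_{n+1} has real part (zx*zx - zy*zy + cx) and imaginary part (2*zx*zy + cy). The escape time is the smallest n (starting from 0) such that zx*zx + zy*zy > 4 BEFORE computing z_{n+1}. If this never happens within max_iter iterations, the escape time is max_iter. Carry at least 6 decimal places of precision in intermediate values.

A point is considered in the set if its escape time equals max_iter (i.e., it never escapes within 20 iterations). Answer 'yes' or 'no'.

z_0 = 0 + 0i, c = -1.0750 + -0.1730i
Iter 1: z = -1.0750 + -0.1730i, |z|^2 = 1.1856
Iter 2: z = 0.0507 + 0.1989i, |z|^2 = 0.0422
Iter 3: z = -1.1120 + -0.1528i, |z|^2 = 1.2599
Iter 4: z = 0.1382 + 0.1669i, |z|^2 = 0.0470
Iter 5: z = -1.0838 + -0.1269i, |z|^2 = 1.1906
Iter 6: z = 0.0834 + 0.1020i, |z|^2 = 0.0174
Iter 7: z = -1.0784 + -0.1560i, |z|^2 = 1.1874
Iter 8: z = 0.0637 + 0.1634i, |z|^2 = 0.0308
Iter 9: z = -1.0977 + -0.1522i, |z|^2 = 1.2280
Iter 10: z = 0.1067 + 0.1611i, |z|^2 = 0.0373
Iter 11: z = -1.0896 + -0.1386i, |z|^2 = 1.2064
Iter 12: z = 0.0929 + 0.1291i, |z|^2 = 0.0253
Iter 13: z = -1.0830 + -0.1490i, |z|^2 = 1.1952
Iter 14: z = 0.0758 + 0.1498i, |z|^2 = 0.0282
Iter 15: z = -1.0917 + -0.1503i, |z|^2 = 1.2144
Iter 16: z = 0.0942 + 0.1552i, |z|^2 = 0.0330
Iter 17: z = -1.0902 + -0.1438i, |z|^2 = 1.2092
Iter 18: z = 0.0929 + 0.1405i, |z|^2 = 0.0284
Iter 19: z = -1.0861 + -0.1469i, |z|^2 = 1.2012
Did not escape in 20 iterations → in set

Answer: yes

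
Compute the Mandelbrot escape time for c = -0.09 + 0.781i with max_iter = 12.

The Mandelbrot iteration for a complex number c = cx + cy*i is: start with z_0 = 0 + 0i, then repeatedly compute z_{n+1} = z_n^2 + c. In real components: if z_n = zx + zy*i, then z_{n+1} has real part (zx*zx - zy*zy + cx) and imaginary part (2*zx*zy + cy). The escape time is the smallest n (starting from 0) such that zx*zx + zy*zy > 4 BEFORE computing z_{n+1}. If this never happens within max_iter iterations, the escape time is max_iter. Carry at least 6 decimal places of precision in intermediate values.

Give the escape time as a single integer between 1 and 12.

Answer: 12

Derivation:
z_0 = 0 + 0i, c = -0.0900 + 0.7810i
Iter 1: z = -0.0900 + 0.7810i, |z|^2 = 0.6181
Iter 2: z = -0.6919 + 0.6404i, |z|^2 = 0.8888
Iter 3: z = -0.0215 + -0.1052i, |z|^2 = 0.0115
Iter 4: z = -0.1006 + 0.7855i, |z|^2 = 0.6272
Iter 5: z = -0.6969 + 0.6230i, |z|^2 = 0.8738
Iter 6: z = 0.0076 + -0.0873i, |z|^2 = 0.0077
Iter 7: z = -0.0976 + 0.7797i, |z|^2 = 0.6174
Iter 8: z = -0.6884 + 0.6289i, |z|^2 = 0.8693
Iter 9: z = -0.0116 + -0.0848i, |z|^2 = 0.0073
Iter 10: z = -0.0971 + 0.7830i, |z|^2 = 0.6225
Iter 11: z = -0.6936 + 0.6290i, |z|^2 = 0.8768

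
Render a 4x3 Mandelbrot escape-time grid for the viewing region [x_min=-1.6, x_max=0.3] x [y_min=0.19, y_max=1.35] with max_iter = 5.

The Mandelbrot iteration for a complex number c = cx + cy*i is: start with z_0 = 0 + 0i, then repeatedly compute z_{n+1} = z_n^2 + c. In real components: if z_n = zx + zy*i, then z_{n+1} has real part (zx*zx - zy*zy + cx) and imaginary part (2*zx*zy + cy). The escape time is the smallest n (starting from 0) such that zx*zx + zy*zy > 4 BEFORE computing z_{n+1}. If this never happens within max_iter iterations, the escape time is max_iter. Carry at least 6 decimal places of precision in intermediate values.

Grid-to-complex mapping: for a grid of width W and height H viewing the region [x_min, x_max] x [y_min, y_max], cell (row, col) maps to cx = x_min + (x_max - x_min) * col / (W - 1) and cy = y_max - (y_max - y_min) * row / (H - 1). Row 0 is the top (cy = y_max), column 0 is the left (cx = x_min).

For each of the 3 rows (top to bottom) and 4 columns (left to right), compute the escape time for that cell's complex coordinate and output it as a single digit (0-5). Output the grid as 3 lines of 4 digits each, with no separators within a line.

Answer: 1222
3455
5555

Derivation:
(row=0, col=0): c = -1.6000 + 1.3500i → escape time 1
(row=0, col=1): c = -0.9667 + 1.3500i → escape time 2
(row=0, col=2): c = -0.3333 + 1.3500i → escape time 2
(row=0, col=3): c = 0.3000 + 1.3500i → escape time 2
(row=1, col=0): c = -1.6000 + 0.7700i → escape time 3
(row=1, col=1): c = -0.9667 + 0.7700i → escape time 4
(row=1, col=2): c = -0.3333 + 0.7700i → escape time 5
(row=1, col=3): c = 0.3000 + 0.7700i → escape time 5
(row=2, col=0): c = -1.6000 + 0.1900i → escape time 5
(row=2, col=1): c = -0.9667 + 0.1900i → escape time 5
(row=2, col=2): c = -0.3333 + 0.1900i → escape time 5
(row=2, col=3): c = 0.3000 + 0.1900i → escape time 5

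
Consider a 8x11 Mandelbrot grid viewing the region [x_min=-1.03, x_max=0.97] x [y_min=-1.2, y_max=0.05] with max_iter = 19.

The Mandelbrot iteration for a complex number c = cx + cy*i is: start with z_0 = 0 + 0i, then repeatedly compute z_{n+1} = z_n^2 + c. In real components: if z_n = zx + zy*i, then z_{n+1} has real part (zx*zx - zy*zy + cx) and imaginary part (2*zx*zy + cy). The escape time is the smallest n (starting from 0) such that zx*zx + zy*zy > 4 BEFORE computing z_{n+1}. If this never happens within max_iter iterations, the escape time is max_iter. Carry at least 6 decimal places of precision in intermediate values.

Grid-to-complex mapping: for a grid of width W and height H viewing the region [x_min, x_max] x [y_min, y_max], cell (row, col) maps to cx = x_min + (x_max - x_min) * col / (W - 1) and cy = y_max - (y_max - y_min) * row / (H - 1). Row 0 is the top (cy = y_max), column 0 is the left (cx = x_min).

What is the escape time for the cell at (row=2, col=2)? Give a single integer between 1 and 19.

Answer: 19

Derivation:
z_0 = 0 + 0i, c = -0.4586 + -0.2000i
Iter 1: z = -0.4586 + -0.2000i, |z|^2 = 0.2503
Iter 2: z = -0.2883 + -0.0166i, |z|^2 = 0.0834
Iter 3: z = -0.3757 + -0.1904i, |z|^2 = 0.1774
Iter 4: z = -0.3537 + -0.0569i, |z|^2 = 0.1283
Iter 5: z = -0.3367 + -0.1598i, |z|^2 = 0.1389
Iter 6: z = -0.3707 + -0.0924i, |z|^2 = 0.1460
Iter 7: z = -0.3297 + -0.1315i, |z|^2 = 0.1260
Iter 8: z = -0.3672 + -0.1133i, |z|^2 = 0.1476
Iter 9: z = -0.3366 + -0.1168i, |z|^2 = 0.1269
Iter 10: z = -0.3589 + -0.1214i, |z|^2 = 0.1436
Iter 11: z = -0.3445 + -0.1129i, |z|^2 = 0.1314
Iter 12: z = -0.3526 + -0.1222i, |z|^2 = 0.1393
Iter 13: z = -0.3492 + -0.1138i, |z|^2 = 0.1349
Iter 14: z = -0.3496 + -0.1205i, |z|^2 = 0.1368
Iter 15: z = -0.3509 + -0.1157i, |z|^2 = 0.1365
Iter 16: z = -0.3488 + -0.1188i, |z|^2 = 0.1358
Iter 17: z = -0.3510 + -0.1171i, |z|^2 = 0.1369
Iter 18: z = -0.3491 + -0.1178i, |z|^2 = 0.1357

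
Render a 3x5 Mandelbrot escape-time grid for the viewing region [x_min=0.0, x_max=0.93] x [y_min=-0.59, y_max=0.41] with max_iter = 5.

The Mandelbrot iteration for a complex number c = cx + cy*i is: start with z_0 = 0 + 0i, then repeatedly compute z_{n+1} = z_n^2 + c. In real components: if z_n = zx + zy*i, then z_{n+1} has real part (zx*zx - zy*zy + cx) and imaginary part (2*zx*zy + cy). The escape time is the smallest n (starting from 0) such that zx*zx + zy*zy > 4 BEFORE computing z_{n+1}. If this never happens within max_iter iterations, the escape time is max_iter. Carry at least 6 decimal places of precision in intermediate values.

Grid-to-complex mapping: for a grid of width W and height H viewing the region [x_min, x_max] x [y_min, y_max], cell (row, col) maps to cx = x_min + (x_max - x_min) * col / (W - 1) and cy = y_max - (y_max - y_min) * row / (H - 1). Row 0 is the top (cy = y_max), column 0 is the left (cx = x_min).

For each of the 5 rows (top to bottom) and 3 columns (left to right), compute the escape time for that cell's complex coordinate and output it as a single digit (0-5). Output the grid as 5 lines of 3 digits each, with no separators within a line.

Answer: 552
553
553
553
552

Derivation:
(row=0, col=0): c = 0.0000 + 0.4100i → escape time 5
(row=0, col=1): c = 0.4650 + 0.4100i → escape time 5
(row=0, col=2): c = 0.9300 + 0.4100i → escape time 2
(row=1, col=0): c = 0.0000 + 0.1600i → escape time 5
(row=1, col=1): c = 0.4650 + 0.1600i → escape time 5
(row=1, col=2): c = 0.9300 + 0.1600i → escape time 3
(row=2, col=0): c = 0.0000 + -0.0900i → escape time 5
(row=2, col=1): c = 0.4650 + -0.0900i → escape time 5
(row=2, col=2): c = 0.9300 + -0.0900i → escape time 3
(row=3, col=0): c = 0.0000 + -0.3400i → escape time 5
(row=3, col=1): c = 0.4650 + -0.3400i → escape time 5
(row=3, col=2): c = 0.9300 + -0.3400i → escape time 3
(row=4, col=0): c = 0.0000 + -0.5900i → escape time 5
(row=4, col=1): c = 0.4650 + -0.5900i → escape time 5
(row=4, col=2): c = 0.9300 + -0.5900i → escape time 2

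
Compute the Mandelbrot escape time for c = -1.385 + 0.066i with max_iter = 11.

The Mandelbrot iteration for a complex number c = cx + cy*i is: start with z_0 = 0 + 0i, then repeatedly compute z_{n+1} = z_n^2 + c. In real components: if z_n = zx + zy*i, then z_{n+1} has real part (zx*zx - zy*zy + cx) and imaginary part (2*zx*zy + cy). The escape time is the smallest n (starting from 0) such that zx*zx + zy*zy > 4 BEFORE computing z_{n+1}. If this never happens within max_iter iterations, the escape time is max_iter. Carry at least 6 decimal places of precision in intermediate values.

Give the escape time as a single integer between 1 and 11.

Answer: 11

Derivation:
z_0 = 0 + 0i, c = -1.3850 + 0.0660i
Iter 1: z = -1.3850 + 0.0660i, |z|^2 = 1.9226
Iter 2: z = 0.5289 + -0.1168i, |z|^2 = 0.2933
Iter 3: z = -1.1189 + -0.0576i, |z|^2 = 1.2554
Iter 4: z = -0.1363 + 0.1948i, |z|^2 = 0.0565
Iter 5: z = -1.4044 + 0.0129i, |z|^2 = 1.9725
Iter 6: z = 0.5871 + 0.0298i, |z|^2 = 0.3456
Iter 7: z = -1.0412 + 0.1010i, |z|^2 = 1.0942
Iter 8: z = -0.3112 + -0.1442i, |z|^2 = 0.1176
Iter 9: z = -1.3090 + 0.1558i, |z|^2 = 1.7377
Iter 10: z = 0.3041 + -0.3418i, |z|^2 = 0.2093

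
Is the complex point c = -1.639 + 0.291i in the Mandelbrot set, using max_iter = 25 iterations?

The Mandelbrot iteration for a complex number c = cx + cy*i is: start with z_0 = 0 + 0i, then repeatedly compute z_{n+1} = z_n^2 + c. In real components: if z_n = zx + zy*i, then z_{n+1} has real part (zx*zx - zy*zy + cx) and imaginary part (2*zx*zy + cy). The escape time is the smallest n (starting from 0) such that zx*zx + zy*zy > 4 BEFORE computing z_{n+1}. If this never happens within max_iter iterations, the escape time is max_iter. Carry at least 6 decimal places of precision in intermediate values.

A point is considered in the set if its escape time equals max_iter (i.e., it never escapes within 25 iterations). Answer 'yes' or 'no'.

Answer: no

Derivation:
z_0 = 0 + 0i, c = -1.6390 + 0.2910i
Iter 1: z = -1.6390 + 0.2910i, |z|^2 = 2.7710
Iter 2: z = 0.9626 + -0.6629i, |z|^2 = 1.3661
Iter 3: z = -1.1518 + -0.9853i, |z|^2 = 2.2973
Iter 4: z = -1.2832 + 2.5606i, |z|^2 = 8.2031
Escaped at iteration 4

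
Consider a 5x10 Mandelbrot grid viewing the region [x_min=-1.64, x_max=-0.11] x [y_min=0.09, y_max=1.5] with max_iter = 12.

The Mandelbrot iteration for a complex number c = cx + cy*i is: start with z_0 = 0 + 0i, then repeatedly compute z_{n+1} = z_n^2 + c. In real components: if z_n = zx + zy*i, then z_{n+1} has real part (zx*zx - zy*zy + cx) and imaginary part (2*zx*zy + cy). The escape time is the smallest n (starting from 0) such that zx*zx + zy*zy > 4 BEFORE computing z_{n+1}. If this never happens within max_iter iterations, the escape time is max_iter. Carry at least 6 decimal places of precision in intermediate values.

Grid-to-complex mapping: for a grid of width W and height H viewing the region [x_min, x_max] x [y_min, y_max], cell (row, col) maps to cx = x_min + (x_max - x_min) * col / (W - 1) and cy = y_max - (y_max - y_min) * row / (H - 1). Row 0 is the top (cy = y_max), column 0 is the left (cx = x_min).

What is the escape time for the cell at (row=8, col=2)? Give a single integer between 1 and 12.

Answer: 12

Derivation:
z_0 = 0 + 0i, c = -0.8750 + 0.2467i
Iter 1: z = -0.8750 + 0.2467i, |z|^2 = 0.8265
Iter 2: z = -0.1702 + -0.1850i, |z|^2 = 0.0632
Iter 3: z = -0.8803 + 0.3096i, |z|^2 = 0.8707
Iter 4: z = -0.1960 + -0.2985i, |z|^2 = 0.1275
Iter 5: z = -0.9257 + 0.3637i, |z|^2 = 0.9891
Iter 6: z = -0.1504 + -0.4266i, |z|^2 = 0.2047
Iter 7: z = -1.0344 + 0.3750i, |z|^2 = 1.2106
Iter 8: z = 0.0543 + -0.5292i, |z|^2 = 0.2830
Iter 9: z = -1.1521 + 0.1892i, |z|^2 = 1.3631
Iter 10: z = 0.4165 + -0.1893i, |z|^2 = 0.2093
Iter 11: z = -0.7373 + 0.0890i, |z|^2 = 0.5516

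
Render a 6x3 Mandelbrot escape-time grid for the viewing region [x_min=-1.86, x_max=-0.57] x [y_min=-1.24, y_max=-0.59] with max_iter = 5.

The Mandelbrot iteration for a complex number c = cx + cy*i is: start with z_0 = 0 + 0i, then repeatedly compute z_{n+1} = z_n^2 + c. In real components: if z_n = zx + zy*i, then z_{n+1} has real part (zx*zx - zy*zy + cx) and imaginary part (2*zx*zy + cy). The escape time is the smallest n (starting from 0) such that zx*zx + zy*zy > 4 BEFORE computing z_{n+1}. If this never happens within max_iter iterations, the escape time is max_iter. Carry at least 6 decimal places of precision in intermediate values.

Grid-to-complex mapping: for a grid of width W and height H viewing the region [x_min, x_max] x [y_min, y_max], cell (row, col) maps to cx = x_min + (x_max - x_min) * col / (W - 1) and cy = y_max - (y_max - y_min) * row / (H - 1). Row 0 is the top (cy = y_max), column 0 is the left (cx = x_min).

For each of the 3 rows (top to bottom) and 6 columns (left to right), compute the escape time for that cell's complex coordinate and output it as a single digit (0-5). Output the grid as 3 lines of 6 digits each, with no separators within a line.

Answer: 233455
123334
112233

Derivation:
(row=0, col=0): c = -1.8600 + -0.5900i → escape time 2
(row=0, col=1): c = -1.6020 + -0.5900i → escape time 3
(row=0, col=2): c = -1.3440 + -0.5900i → escape time 3
(row=0, col=3): c = -1.0860 + -0.5900i → escape time 4
(row=0, col=4): c = -0.8280 + -0.5900i → escape time 5
(row=0, col=5): c = -0.5700 + -0.5900i → escape time 5
(row=1, col=0): c = -1.8600 + -0.9150i → escape time 1
(row=1, col=1): c = -1.6020 + -0.9150i → escape time 2
(row=1, col=2): c = -1.3440 + -0.9150i → escape time 3
(row=1, col=3): c = -1.0860 + -0.9150i → escape time 3
(row=1, col=4): c = -0.8280 + -0.9150i → escape time 3
(row=1, col=5): c = -0.5700 + -0.9150i → escape time 4
(row=2, col=0): c = -1.8600 + -1.2400i → escape time 1
(row=2, col=1): c = -1.6020 + -1.2400i → escape time 1
(row=2, col=2): c = -1.3440 + -1.2400i → escape time 2
(row=2, col=3): c = -1.0860 + -1.2400i → escape time 2
(row=2, col=4): c = -0.8280 + -1.2400i → escape time 3
(row=2, col=5): c = -0.5700 + -1.2400i → escape time 3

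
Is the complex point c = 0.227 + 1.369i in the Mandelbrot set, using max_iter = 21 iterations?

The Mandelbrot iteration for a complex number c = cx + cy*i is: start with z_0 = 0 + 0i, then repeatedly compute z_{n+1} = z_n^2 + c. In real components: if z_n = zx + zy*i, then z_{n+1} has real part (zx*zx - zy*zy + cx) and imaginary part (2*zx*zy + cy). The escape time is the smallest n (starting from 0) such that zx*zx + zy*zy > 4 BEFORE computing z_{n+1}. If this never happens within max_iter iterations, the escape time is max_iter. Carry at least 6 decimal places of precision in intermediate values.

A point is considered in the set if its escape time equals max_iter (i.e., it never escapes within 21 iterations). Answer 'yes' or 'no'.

z_0 = 0 + 0i, c = 0.2270 + 1.3690i
Iter 1: z = 0.2270 + 1.3690i, |z|^2 = 1.9257
Iter 2: z = -1.5956 + 1.9905i, |z|^2 = 6.5082
Escaped at iteration 2

Answer: no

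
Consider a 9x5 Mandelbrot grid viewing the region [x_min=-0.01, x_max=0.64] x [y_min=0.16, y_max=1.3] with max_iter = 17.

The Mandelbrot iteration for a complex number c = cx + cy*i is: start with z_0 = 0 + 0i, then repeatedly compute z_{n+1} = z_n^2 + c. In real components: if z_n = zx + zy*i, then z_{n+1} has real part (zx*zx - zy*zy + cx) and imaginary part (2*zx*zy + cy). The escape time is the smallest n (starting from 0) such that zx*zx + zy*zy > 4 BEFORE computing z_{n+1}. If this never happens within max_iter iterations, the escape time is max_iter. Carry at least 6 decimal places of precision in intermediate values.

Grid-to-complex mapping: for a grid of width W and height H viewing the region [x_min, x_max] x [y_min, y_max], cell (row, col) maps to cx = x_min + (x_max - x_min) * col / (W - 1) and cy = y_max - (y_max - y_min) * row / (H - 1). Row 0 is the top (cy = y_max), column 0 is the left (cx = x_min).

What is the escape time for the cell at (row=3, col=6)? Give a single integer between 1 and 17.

Answer: 5

Derivation:
z_0 = 0 + 0i, c = 0.4775 + 0.4450i
Iter 1: z = 0.4775 + 0.4450i, |z|^2 = 0.4260
Iter 2: z = 0.5075 + 0.8700i, |z|^2 = 1.0144
Iter 3: z = -0.0218 + 1.3280i, |z|^2 = 1.7640
Iter 4: z = -1.2856 + 0.3870i, |z|^2 = 1.8025
Iter 5: z = 1.9804 + -0.5502i, |z|^2 = 4.2248
Escaped at iteration 5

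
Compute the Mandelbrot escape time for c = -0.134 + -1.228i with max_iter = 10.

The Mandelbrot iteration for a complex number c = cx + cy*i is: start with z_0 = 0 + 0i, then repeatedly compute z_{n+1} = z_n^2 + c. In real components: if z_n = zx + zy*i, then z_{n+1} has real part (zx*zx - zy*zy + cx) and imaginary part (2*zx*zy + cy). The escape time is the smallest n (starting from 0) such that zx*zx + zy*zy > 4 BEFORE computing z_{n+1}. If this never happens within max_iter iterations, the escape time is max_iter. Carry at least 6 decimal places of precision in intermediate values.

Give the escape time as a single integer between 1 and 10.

z_0 = 0 + 0i, c = -0.1340 + -1.2280i
Iter 1: z = -0.1340 + -1.2280i, |z|^2 = 1.5259
Iter 2: z = -1.6240 + -0.8989i, |z|^2 = 3.4455
Iter 3: z = 1.6955 + 1.6917i, |z|^2 = 5.7363
Escaped at iteration 3

Answer: 3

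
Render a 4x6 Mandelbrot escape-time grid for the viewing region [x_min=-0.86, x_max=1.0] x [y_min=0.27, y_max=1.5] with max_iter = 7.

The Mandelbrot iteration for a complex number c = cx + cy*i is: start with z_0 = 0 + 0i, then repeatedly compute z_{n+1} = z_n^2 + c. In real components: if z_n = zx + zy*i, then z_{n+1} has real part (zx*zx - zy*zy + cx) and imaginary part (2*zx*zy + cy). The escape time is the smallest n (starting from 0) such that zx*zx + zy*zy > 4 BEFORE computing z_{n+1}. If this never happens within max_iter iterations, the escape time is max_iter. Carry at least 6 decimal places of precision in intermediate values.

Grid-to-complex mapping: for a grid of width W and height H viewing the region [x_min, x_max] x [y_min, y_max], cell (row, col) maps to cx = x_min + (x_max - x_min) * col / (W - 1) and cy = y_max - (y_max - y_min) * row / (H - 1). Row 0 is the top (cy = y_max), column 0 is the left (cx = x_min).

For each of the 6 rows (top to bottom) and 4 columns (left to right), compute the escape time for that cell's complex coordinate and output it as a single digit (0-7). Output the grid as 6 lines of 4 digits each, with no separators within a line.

Answer: 2222
3322
3632
4742
5772
7772

Derivation:
(row=0, col=0): c = -0.8600 + 1.5000i → escape time 2
(row=0, col=1): c = -0.2400 + 1.5000i → escape time 2
(row=0, col=2): c = 0.3800 + 1.5000i → escape time 2
(row=0, col=3): c = 1.0000 + 1.5000i → escape time 2
(row=1, col=0): c = -0.8600 + 1.2540i → escape time 3
(row=1, col=1): c = -0.2400 + 1.2540i → escape time 3
(row=1, col=2): c = 0.3800 + 1.2540i → escape time 2
(row=1, col=3): c = 1.0000 + 1.2540i → escape time 2
(row=2, col=0): c = -0.8600 + 1.0080i → escape time 3
(row=2, col=1): c = -0.2400 + 1.0080i → escape time 6
(row=2, col=2): c = 0.3800 + 1.0080i → escape time 3
(row=2, col=3): c = 1.0000 + 1.0080i → escape time 2
(row=3, col=0): c = -0.8600 + 0.7620i → escape time 4
(row=3, col=1): c = -0.2400 + 0.7620i → escape time 7
(row=3, col=2): c = 0.3800 + 0.7620i → escape time 4
(row=3, col=3): c = 1.0000 + 0.7620i → escape time 2
(row=4, col=0): c = -0.8600 + 0.5160i → escape time 5
(row=4, col=1): c = -0.2400 + 0.5160i → escape time 7
(row=4, col=2): c = 0.3800 + 0.5160i → escape time 7
(row=4, col=3): c = 1.0000 + 0.5160i → escape time 2
(row=5, col=0): c = -0.8600 + 0.2700i → escape time 7
(row=5, col=1): c = -0.2400 + 0.2700i → escape time 7
(row=5, col=2): c = 0.3800 + 0.2700i → escape time 7
(row=5, col=3): c = 1.0000 + 0.2700i → escape time 2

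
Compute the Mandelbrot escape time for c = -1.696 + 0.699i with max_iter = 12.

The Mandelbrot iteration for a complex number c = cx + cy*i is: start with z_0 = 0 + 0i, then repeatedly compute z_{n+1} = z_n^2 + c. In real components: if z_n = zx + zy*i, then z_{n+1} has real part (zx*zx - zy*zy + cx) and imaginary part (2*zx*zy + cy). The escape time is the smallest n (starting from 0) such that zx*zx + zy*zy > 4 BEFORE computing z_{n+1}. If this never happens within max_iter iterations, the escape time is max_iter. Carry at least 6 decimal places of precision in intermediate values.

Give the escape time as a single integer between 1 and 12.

Answer: 3

Derivation:
z_0 = 0 + 0i, c = -1.6960 + 0.6990i
Iter 1: z = -1.6960 + 0.6990i, |z|^2 = 3.3650
Iter 2: z = 0.6918 + -1.6720i, |z|^2 = 3.2742
Iter 3: z = -4.0130 + -1.6144i, |z|^2 = 18.7106
Escaped at iteration 3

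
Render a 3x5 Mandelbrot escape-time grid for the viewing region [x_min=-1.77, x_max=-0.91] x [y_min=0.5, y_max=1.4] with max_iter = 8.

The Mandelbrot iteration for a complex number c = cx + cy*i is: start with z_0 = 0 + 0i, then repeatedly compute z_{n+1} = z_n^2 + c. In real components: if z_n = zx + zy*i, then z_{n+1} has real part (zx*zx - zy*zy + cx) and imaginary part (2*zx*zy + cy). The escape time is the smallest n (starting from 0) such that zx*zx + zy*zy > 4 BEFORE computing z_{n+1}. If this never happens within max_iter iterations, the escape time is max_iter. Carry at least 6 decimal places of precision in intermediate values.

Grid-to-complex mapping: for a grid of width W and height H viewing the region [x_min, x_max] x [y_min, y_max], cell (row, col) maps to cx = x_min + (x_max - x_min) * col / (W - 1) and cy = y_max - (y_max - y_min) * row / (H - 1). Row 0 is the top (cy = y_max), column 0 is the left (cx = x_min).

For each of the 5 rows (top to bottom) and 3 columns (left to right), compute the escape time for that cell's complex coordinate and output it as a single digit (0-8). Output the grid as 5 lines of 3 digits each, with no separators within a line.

Answer: 122
123
133
234
335

Derivation:
(row=0, col=0): c = -1.7700 + 1.4000i → escape time 1
(row=0, col=1): c = -1.3400 + 1.4000i → escape time 2
(row=0, col=2): c = -0.9100 + 1.4000i → escape time 2
(row=1, col=0): c = -1.7700 + 1.1750i → escape time 1
(row=1, col=1): c = -1.3400 + 1.1750i → escape time 2
(row=1, col=2): c = -0.9100 + 1.1750i → escape time 3
(row=2, col=0): c = -1.7700 + 0.9500i → escape time 1
(row=2, col=1): c = -1.3400 + 0.9500i → escape time 3
(row=2, col=2): c = -0.9100 + 0.9500i → escape time 3
(row=3, col=0): c = -1.7700 + 0.7250i → escape time 2
(row=3, col=1): c = -1.3400 + 0.7250i → escape time 3
(row=3, col=2): c = -0.9100 + 0.7250i → escape time 4
(row=4, col=0): c = -1.7700 + 0.5000i → escape time 3
(row=4, col=1): c = -1.3400 + 0.5000i → escape time 3
(row=4, col=2): c = -0.9100 + 0.5000i → escape time 5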